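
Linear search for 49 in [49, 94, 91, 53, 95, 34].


i=0: 49==49 found!

Found at 0, 1 comps


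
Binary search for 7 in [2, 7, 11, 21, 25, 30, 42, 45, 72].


Step 1: lo=0, hi=8, mid=4, val=25
Step 2: lo=0, hi=3, mid=1, val=7

Found at index 1


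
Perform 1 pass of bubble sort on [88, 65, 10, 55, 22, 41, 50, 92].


Initial: [88, 65, 10, 55, 22, 41, 50, 92]
Pass 1: [65, 10, 55, 22, 41, 50, 88, 92] (6 swaps)

After 1 pass: [65, 10, 55, 22, 41, 50, 88, 92]


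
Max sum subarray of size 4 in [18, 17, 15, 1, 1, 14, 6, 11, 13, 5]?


[0:4]: 51
[1:5]: 34
[2:6]: 31
[3:7]: 22
[4:8]: 32
[5:9]: 44
[6:10]: 35

Max: 51 at [0:4]


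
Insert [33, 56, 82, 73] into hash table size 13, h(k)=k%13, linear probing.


Insert 33: h=7 -> slot 7
Insert 56: h=4 -> slot 4
Insert 82: h=4, 1 probes -> slot 5
Insert 73: h=8 -> slot 8

Table: [None, None, None, None, 56, 82, None, 33, 73, None, None, None, None]


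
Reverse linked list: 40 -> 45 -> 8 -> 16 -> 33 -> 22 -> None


Step 1: curr=40, set curr.next=prev(None) | reversed so far: 40
Step 2: curr=45, set curr.next=prev(40) | reversed so far: 45 -> 40
Step 3: curr=8, set curr.next=prev(45) | reversed so far: 8 -> 45 -> 40
Step 4: curr=16, set curr.next=prev(8) | reversed so far: 16 -> 8 -> 45 -> 40
Step 5: curr=33, set curr.next=prev(16) | reversed so far: 33 -> 16 -> 8 -> 45 -> 40
Step 6: curr=22, set curr.next=prev(33) | reversed so far: 22 -> 33 -> 16 -> 8 -> 45 -> 40

22 -> 33 -> 16 -> 8 -> 45 -> 40 -> None


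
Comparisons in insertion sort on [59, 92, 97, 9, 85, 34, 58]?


Algorithm: insertion sort
Input: [59, 92, 97, 9, 85, 34, 58]
Sorted: [9, 34, 58, 59, 85, 92, 97]

18


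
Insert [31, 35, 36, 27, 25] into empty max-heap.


Insert 31: [31]
Insert 35: [35, 31]
Insert 36: [36, 31, 35]
Insert 27: [36, 31, 35, 27]
Insert 25: [36, 31, 35, 27, 25]

Final heap: [36, 31, 35, 27, 25]


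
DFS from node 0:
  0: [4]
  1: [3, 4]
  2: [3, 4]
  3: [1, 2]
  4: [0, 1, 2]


Visit 0, push [4]
Visit 4, push [2, 1]
Visit 1, push [3]
Visit 3, push [2]
Visit 2, push []

DFS order: [0, 4, 1, 3, 2]


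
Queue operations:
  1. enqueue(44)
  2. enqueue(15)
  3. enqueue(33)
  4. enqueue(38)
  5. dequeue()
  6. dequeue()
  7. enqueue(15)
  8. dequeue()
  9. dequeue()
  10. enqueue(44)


enqueue(44) -> [44]
enqueue(15) -> [44, 15]
enqueue(33) -> [44, 15, 33]
enqueue(38) -> [44, 15, 33, 38]
dequeue()->44, [15, 33, 38]
dequeue()->15, [33, 38]
enqueue(15) -> [33, 38, 15]
dequeue()->33, [38, 15]
dequeue()->38, [15]
enqueue(44) -> [15, 44]

Final queue: [15, 44]


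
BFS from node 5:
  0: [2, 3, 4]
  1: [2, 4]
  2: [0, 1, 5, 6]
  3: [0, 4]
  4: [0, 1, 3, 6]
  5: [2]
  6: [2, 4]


Visit 5, enqueue [2]
Visit 2, enqueue [0, 1, 6]
Visit 0, enqueue [3, 4]
Visit 1, enqueue []
Visit 6, enqueue []
Visit 3, enqueue []
Visit 4, enqueue []

BFS order: [5, 2, 0, 1, 6, 3, 4]


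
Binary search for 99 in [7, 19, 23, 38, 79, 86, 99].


Step 1: lo=0, hi=6, mid=3, val=38
Step 2: lo=4, hi=6, mid=5, val=86
Step 3: lo=6, hi=6, mid=6, val=99

Found at index 6


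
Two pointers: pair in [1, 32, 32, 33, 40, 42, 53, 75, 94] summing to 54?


lo=0(1)+hi=8(94)=95
lo=0(1)+hi=7(75)=76
lo=0(1)+hi=6(53)=54

Yes: 1+53=54


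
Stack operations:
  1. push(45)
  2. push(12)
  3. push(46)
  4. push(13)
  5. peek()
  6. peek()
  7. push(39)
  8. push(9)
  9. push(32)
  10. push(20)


push(45) -> [45]
push(12) -> [45, 12]
push(46) -> [45, 12, 46]
push(13) -> [45, 12, 46, 13]
peek()->13
peek()->13
push(39) -> [45, 12, 46, 13, 39]
push(9) -> [45, 12, 46, 13, 39, 9]
push(32) -> [45, 12, 46, 13, 39, 9, 32]
push(20) -> [45, 12, 46, 13, 39, 9, 32, 20]

Final stack: [45, 12, 46, 13, 39, 9, 32, 20]


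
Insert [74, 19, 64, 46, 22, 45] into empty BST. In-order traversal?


Insert 74: root
Insert 19: L from 74
Insert 64: L from 74 -> R from 19
Insert 46: L from 74 -> R from 19 -> L from 64
Insert 22: L from 74 -> R from 19 -> L from 64 -> L from 46
Insert 45: L from 74 -> R from 19 -> L from 64 -> L from 46 -> R from 22

In-order: [19, 22, 45, 46, 64, 74]


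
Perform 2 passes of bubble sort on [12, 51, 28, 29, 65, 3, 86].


Initial: [12, 51, 28, 29, 65, 3, 86]
Pass 1: [12, 28, 29, 51, 3, 65, 86] (3 swaps)
Pass 2: [12, 28, 29, 3, 51, 65, 86] (1 swaps)

After 2 passes: [12, 28, 29, 3, 51, 65, 86]


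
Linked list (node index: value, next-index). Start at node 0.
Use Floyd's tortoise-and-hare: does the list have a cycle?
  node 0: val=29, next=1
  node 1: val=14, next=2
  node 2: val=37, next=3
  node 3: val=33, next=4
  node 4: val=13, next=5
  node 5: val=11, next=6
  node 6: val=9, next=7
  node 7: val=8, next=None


Floyd's tortoise (slow, +1) and hare (fast, +2):
  init: slow=0, fast=0
  step 1: slow=1, fast=2
  step 2: slow=2, fast=4
  step 3: slow=3, fast=6
  step 4: fast 6->7->None, no cycle

Cycle: no


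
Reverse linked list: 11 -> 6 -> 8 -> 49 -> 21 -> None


Step 1: curr=11, set curr.next=prev(None) | reversed so far: 11
Step 2: curr=6, set curr.next=prev(11) | reversed so far: 6 -> 11
Step 3: curr=8, set curr.next=prev(6) | reversed so far: 8 -> 6 -> 11
Step 4: curr=49, set curr.next=prev(8) | reversed so far: 49 -> 8 -> 6 -> 11
Step 5: curr=21, set curr.next=prev(49) | reversed so far: 21 -> 49 -> 8 -> 6 -> 11

21 -> 49 -> 8 -> 6 -> 11 -> None


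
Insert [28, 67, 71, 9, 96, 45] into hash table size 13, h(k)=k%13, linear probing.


Insert 28: h=2 -> slot 2
Insert 67: h=2, 1 probes -> slot 3
Insert 71: h=6 -> slot 6
Insert 9: h=9 -> slot 9
Insert 96: h=5 -> slot 5
Insert 45: h=6, 1 probes -> slot 7

Table: [None, None, 28, 67, None, 96, 71, 45, None, 9, None, None, None]


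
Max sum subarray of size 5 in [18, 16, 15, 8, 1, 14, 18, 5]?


[0:5]: 58
[1:6]: 54
[2:7]: 56
[3:8]: 46

Max: 58 at [0:5]


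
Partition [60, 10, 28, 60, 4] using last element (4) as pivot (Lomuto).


Pivot: 4
Place pivot at 0: [4, 10, 28, 60, 60]

Partitioned: [4, 10, 28, 60, 60]


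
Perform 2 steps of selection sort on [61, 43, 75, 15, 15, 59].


Initial: [61, 43, 75, 15, 15, 59]
Step 1: min=15 at 3
  Swap: [15, 43, 75, 61, 15, 59]
Step 2: min=15 at 4
  Swap: [15, 15, 75, 61, 43, 59]

After 2 steps: [15, 15, 75, 61, 43, 59]


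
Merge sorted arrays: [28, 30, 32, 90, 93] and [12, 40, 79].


Take 12 from B
Take 28 from A
Take 30 from A
Take 32 from A
Take 40 from B
Take 79 from B

Merged: [12, 28, 30, 32, 40, 79, 90, 93]


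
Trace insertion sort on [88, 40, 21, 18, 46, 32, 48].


Initial: [88, 40, 21, 18, 46, 32, 48]
Insert 40: [40, 88, 21, 18, 46, 32, 48]
Insert 21: [21, 40, 88, 18, 46, 32, 48]
Insert 18: [18, 21, 40, 88, 46, 32, 48]
Insert 46: [18, 21, 40, 46, 88, 32, 48]
Insert 32: [18, 21, 32, 40, 46, 88, 48]
Insert 48: [18, 21, 32, 40, 46, 48, 88]

Sorted: [18, 21, 32, 40, 46, 48, 88]


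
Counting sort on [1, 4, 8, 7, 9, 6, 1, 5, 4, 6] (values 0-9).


Input: [1, 4, 8, 7, 9, 6, 1, 5, 4, 6]
Counts: [0, 2, 0, 0, 2, 1, 2, 1, 1, 1]

Sorted: [1, 1, 4, 4, 5, 6, 6, 7, 8, 9]


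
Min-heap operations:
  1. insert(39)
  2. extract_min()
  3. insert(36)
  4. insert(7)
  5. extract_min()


insert(39) -> [39]
extract_min()->39, []
insert(36) -> [36]
insert(7) -> [7, 36]
extract_min()->7, [36]

Final heap: [36]


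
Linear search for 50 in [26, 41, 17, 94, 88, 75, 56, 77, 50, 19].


i=0: 26!=50
i=1: 41!=50
i=2: 17!=50
i=3: 94!=50
i=4: 88!=50
i=5: 75!=50
i=6: 56!=50
i=7: 77!=50
i=8: 50==50 found!

Found at 8, 9 comps


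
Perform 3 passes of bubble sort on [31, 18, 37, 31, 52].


Initial: [31, 18, 37, 31, 52]
Pass 1: [18, 31, 31, 37, 52] (2 swaps)
Pass 2: [18, 31, 31, 37, 52] (0 swaps)
Pass 3: [18, 31, 31, 37, 52] (0 swaps)

After 3 passes: [18, 31, 31, 37, 52]


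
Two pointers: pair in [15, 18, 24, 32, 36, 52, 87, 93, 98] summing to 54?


lo=0(15)+hi=8(98)=113
lo=0(15)+hi=7(93)=108
lo=0(15)+hi=6(87)=102
lo=0(15)+hi=5(52)=67
lo=0(15)+hi=4(36)=51
lo=1(18)+hi=4(36)=54

Yes: 18+36=54


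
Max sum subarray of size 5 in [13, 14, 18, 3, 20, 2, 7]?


[0:5]: 68
[1:6]: 57
[2:7]: 50

Max: 68 at [0:5]


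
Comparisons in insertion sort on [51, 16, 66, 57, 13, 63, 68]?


Algorithm: insertion sort
Input: [51, 16, 66, 57, 13, 63, 68]
Sorted: [13, 16, 51, 57, 63, 66, 68]

11


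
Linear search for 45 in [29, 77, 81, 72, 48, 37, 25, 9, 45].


i=0: 29!=45
i=1: 77!=45
i=2: 81!=45
i=3: 72!=45
i=4: 48!=45
i=5: 37!=45
i=6: 25!=45
i=7: 9!=45
i=8: 45==45 found!

Found at 8, 9 comps


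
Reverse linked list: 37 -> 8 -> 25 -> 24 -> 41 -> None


Step 1: curr=37, set curr.next=prev(None) | reversed so far: 37
Step 2: curr=8, set curr.next=prev(37) | reversed so far: 8 -> 37
Step 3: curr=25, set curr.next=prev(8) | reversed so far: 25 -> 8 -> 37
Step 4: curr=24, set curr.next=prev(25) | reversed so far: 24 -> 25 -> 8 -> 37
Step 5: curr=41, set curr.next=prev(24) | reversed so far: 41 -> 24 -> 25 -> 8 -> 37

41 -> 24 -> 25 -> 8 -> 37 -> None


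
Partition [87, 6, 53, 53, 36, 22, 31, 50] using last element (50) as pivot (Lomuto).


Pivot: 50
  6 <= 50: swap -> [6, 87, 53, 53, 36, 22, 31, 50]
  36 <= 50: swap -> [6, 36, 53, 53, 87, 22, 31, 50]
  22 <= 50: swap -> [6, 36, 22, 53, 87, 53, 31, 50]
  31 <= 50: swap -> [6, 36, 22, 31, 87, 53, 53, 50]
Place pivot at 4: [6, 36, 22, 31, 50, 53, 53, 87]

Partitioned: [6, 36, 22, 31, 50, 53, 53, 87]


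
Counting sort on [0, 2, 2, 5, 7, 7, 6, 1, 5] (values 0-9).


Input: [0, 2, 2, 5, 7, 7, 6, 1, 5]
Counts: [1, 1, 2, 0, 0, 2, 1, 2, 0, 0]

Sorted: [0, 1, 2, 2, 5, 5, 6, 7, 7]


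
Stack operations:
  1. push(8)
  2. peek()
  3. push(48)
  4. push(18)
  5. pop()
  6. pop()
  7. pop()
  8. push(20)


push(8) -> [8]
peek()->8
push(48) -> [8, 48]
push(18) -> [8, 48, 18]
pop()->18, [8, 48]
pop()->48, [8]
pop()->8, []
push(20) -> [20]

Final stack: [20]


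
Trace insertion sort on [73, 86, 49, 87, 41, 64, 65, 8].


Initial: [73, 86, 49, 87, 41, 64, 65, 8]
Insert 86: [73, 86, 49, 87, 41, 64, 65, 8]
Insert 49: [49, 73, 86, 87, 41, 64, 65, 8]
Insert 87: [49, 73, 86, 87, 41, 64, 65, 8]
Insert 41: [41, 49, 73, 86, 87, 64, 65, 8]
Insert 64: [41, 49, 64, 73, 86, 87, 65, 8]
Insert 65: [41, 49, 64, 65, 73, 86, 87, 8]
Insert 8: [8, 41, 49, 64, 65, 73, 86, 87]

Sorted: [8, 41, 49, 64, 65, 73, 86, 87]


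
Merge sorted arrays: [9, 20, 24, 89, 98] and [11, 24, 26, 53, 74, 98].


Take 9 from A
Take 11 from B
Take 20 from A
Take 24 from A
Take 24 from B
Take 26 from B
Take 53 from B
Take 74 from B
Take 89 from A
Take 98 from A

Merged: [9, 11, 20, 24, 24, 26, 53, 74, 89, 98, 98]


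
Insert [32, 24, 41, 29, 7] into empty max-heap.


Insert 32: [32]
Insert 24: [32, 24]
Insert 41: [41, 24, 32]
Insert 29: [41, 29, 32, 24]
Insert 7: [41, 29, 32, 24, 7]

Final heap: [41, 29, 32, 24, 7]


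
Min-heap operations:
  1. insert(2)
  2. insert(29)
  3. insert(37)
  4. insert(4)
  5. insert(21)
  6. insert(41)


insert(2) -> [2]
insert(29) -> [2, 29]
insert(37) -> [2, 29, 37]
insert(4) -> [2, 4, 37, 29]
insert(21) -> [2, 4, 37, 29, 21]
insert(41) -> [2, 4, 37, 29, 21, 41]

Final heap: [2, 4, 37, 29, 21, 41]


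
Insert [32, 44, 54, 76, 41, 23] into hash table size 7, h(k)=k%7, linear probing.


Insert 32: h=4 -> slot 4
Insert 44: h=2 -> slot 2
Insert 54: h=5 -> slot 5
Insert 76: h=6 -> slot 6
Insert 41: h=6, 1 probes -> slot 0
Insert 23: h=2, 1 probes -> slot 3

Table: [41, None, 44, 23, 32, 54, 76]


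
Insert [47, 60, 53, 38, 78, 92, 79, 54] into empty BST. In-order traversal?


Insert 47: root
Insert 60: R from 47
Insert 53: R from 47 -> L from 60
Insert 38: L from 47
Insert 78: R from 47 -> R from 60
Insert 92: R from 47 -> R from 60 -> R from 78
Insert 79: R from 47 -> R from 60 -> R from 78 -> L from 92
Insert 54: R from 47 -> L from 60 -> R from 53

In-order: [38, 47, 53, 54, 60, 78, 79, 92]


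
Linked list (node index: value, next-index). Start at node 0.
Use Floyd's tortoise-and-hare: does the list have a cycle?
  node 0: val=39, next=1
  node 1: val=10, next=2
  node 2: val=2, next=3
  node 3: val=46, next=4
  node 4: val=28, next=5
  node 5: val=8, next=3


Floyd's tortoise (slow, +1) and hare (fast, +2):
  init: slow=0, fast=0
  step 1: slow=1, fast=2
  step 2: slow=2, fast=4
  step 3: slow=3, fast=3
  slow == fast at node 3: cycle detected

Cycle: yes


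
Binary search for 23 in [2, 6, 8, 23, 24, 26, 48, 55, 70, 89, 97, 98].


Step 1: lo=0, hi=11, mid=5, val=26
Step 2: lo=0, hi=4, mid=2, val=8
Step 3: lo=3, hi=4, mid=3, val=23

Found at index 3


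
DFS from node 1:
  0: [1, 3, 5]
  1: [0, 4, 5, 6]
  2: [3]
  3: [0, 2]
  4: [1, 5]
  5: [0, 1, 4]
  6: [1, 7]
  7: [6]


Visit 1, push [6, 5, 4, 0]
Visit 0, push [5, 3]
Visit 3, push [2]
Visit 2, push []
Visit 5, push [4]
Visit 4, push []
Visit 6, push [7]
Visit 7, push []

DFS order: [1, 0, 3, 2, 5, 4, 6, 7]


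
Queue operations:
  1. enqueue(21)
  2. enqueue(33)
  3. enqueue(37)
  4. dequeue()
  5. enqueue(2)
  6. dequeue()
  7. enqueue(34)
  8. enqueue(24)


enqueue(21) -> [21]
enqueue(33) -> [21, 33]
enqueue(37) -> [21, 33, 37]
dequeue()->21, [33, 37]
enqueue(2) -> [33, 37, 2]
dequeue()->33, [37, 2]
enqueue(34) -> [37, 2, 34]
enqueue(24) -> [37, 2, 34, 24]

Final queue: [37, 2, 34, 24]


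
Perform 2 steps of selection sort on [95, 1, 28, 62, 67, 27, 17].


Initial: [95, 1, 28, 62, 67, 27, 17]
Step 1: min=1 at 1
  Swap: [1, 95, 28, 62, 67, 27, 17]
Step 2: min=17 at 6
  Swap: [1, 17, 28, 62, 67, 27, 95]

After 2 steps: [1, 17, 28, 62, 67, 27, 95]


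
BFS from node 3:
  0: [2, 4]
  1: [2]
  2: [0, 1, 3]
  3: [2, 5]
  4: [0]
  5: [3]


Visit 3, enqueue [2, 5]
Visit 2, enqueue [0, 1]
Visit 5, enqueue []
Visit 0, enqueue [4]
Visit 1, enqueue []
Visit 4, enqueue []

BFS order: [3, 2, 5, 0, 1, 4]


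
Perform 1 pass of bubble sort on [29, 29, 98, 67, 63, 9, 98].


Initial: [29, 29, 98, 67, 63, 9, 98]
Pass 1: [29, 29, 67, 63, 9, 98, 98] (3 swaps)

After 1 pass: [29, 29, 67, 63, 9, 98, 98]


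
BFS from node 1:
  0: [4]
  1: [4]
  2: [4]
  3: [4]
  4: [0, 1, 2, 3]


Visit 1, enqueue [4]
Visit 4, enqueue [0, 2, 3]
Visit 0, enqueue []
Visit 2, enqueue []
Visit 3, enqueue []

BFS order: [1, 4, 0, 2, 3]


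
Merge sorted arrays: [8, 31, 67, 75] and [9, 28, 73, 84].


Take 8 from A
Take 9 from B
Take 28 from B
Take 31 from A
Take 67 from A
Take 73 from B
Take 75 from A

Merged: [8, 9, 28, 31, 67, 73, 75, 84]


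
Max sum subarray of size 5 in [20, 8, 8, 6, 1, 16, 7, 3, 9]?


[0:5]: 43
[1:6]: 39
[2:7]: 38
[3:8]: 33
[4:9]: 36

Max: 43 at [0:5]


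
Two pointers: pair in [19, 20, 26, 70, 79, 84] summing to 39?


lo=0(19)+hi=5(84)=103
lo=0(19)+hi=4(79)=98
lo=0(19)+hi=3(70)=89
lo=0(19)+hi=2(26)=45
lo=0(19)+hi=1(20)=39

Yes: 19+20=39


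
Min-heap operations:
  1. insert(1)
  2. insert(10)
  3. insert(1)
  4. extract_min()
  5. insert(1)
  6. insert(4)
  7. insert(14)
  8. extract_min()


insert(1) -> [1]
insert(10) -> [1, 10]
insert(1) -> [1, 10, 1]
extract_min()->1, [1, 10]
insert(1) -> [1, 10, 1]
insert(4) -> [1, 4, 1, 10]
insert(14) -> [1, 4, 1, 10, 14]
extract_min()->1, [1, 4, 14, 10]

Final heap: [1, 4, 14, 10]


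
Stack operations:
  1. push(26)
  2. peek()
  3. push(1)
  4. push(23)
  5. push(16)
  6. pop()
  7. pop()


push(26) -> [26]
peek()->26
push(1) -> [26, 1]
push(23) -> [26, 1, 23]
push(16) -> [26, 1, 23, 16]
pop()->16, [26, 1, 23]
pop()->23, [26, 1]

Final stack: [26, 1]


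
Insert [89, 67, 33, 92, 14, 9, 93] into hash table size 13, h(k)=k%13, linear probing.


Insert 89: h=11 -> slot 11
Insert 67: h=2 -> slot 2
Insert 33: h=7 -> slot 7
Insert 92: h=1 -> slot 1
Insert 14: h=1, 2 probes -> slot 3
Insert 9: h=9 -> slot 9
Insert 93: h=2, 2 probes -> slot 4

Table: [None, 92, 67, 14, 93, None, None, 33, None, 9, None, 89, None]


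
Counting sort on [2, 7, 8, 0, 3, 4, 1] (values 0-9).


Input: [2, 7, 8, 0, 3, 4, 1]
Counts: [1, 1, 1, 1, 1, 0, 0, 1, 1, 0]

Sorted: [0, 1, 2, 3, 4, 7, 8]


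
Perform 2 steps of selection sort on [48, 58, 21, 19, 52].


Initial: [48, 58, 21, 19, 52]
Step 1: min=19 at 3
  Swap: [19, 58, 21, 48, 52]
Step 2: min=21 at 2
  Swap: [19, 21, 58, 48, 52]

After 2 steps: [19, 21, 58, 48, 52]


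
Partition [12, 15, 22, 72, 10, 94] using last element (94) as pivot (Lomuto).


Pivot: 94
  12 <= 94: advance i (no swap)
  15 <= 94: advance i (no swap)
  22 <= 94: advance i (no swap)
  72 <= 94: advance i (no swap)
  10 <= 94: advance i (no swap)
Place pivot at 5: [12, 15, 22, 72, 10, 94]

Partitioned: [12, 15, 22, 72, 10, 94]


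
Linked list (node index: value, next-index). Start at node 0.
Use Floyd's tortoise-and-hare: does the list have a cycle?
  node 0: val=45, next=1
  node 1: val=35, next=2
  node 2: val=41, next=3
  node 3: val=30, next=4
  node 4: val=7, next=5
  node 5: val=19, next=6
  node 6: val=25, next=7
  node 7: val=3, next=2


Floyd's tortoise (slow, +1) and hare (fast, +2):
  init: slow=0, fast=0
  step 1: slow=1, fast=2
  step 2: slow=2, fast=4
  step 3: slow=3, fast=6
  step 4: slow=4, fast=2
  step 5: slow=5, fast=4
  step 6: slow=6, fast=6
  slow == fast at node 6: cycle detected

Cycle: yes


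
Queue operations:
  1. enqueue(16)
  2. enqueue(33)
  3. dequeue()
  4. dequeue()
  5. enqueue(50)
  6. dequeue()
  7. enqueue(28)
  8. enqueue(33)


enqueue(16) -> [16]
enqueue(33) -> [16, 33]
dequeue()->16, [33]
dequeue()->33, []
enqueue(50) -> [50]
dequeue()->50, []
enqueue(28) -> [28]
enqueue(33) -> [28, 33]

Final queue: [28, 33]


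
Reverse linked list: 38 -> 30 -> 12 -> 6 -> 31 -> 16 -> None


Step 1: curr=38, set curr.next=prev(None) | reversed so far: 38
Step 2: curr=30, set curr.next=prev(38) | reversed so far: 30 -> 38
Step 3: curr=12, set curr.next=prev(30) | reversed so far: 12 -> 30 -> 38
Step 4: curr=6, set curr.next=prev(12) | reversed so far: 6 -> 12 -> 30 -> 38
Step 5: curr=31, set curr.next=prev(6) | reversed so far: 31 -> 6 -> 12 -> 30 -> 38
Step 6: curr=16, set curr.next=prev(31) | reversed so far: 16 -> 31 -> 6 -> 12 -> 30 -> 38

16 -> 31 -> 6 -> 12 -> 30 -> 38 -> None


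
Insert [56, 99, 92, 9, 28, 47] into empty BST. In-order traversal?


Insert 56: root
Insert 99: R from 56
Insert 92: R from 56 -> L from 99
Insert 9: L from 56
Insert 28: L from 56 -> R from 9
Insert 47: L from 56 -> R from 9 -> R from 28

In-order: [9, 28, 47, 56, 92, 99]


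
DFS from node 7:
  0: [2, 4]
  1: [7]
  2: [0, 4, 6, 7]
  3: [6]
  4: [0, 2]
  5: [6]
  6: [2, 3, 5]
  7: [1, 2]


Visit 7, push [2, 1]
Visit 1, push []
Visit 2, push [6, 4, 0]
Visit 0, push [4]
Visit 4, push []
Visit 6, push [5, 3]
Visit 3, push []
Visit 5, push []

DFS order: [7, 1, 2, 0, 4, 6, 3, 5]


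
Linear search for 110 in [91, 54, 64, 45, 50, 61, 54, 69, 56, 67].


i=0: 91!=110
i=1: 54!=110
i=2: 64!=110
i=3: 45!=110
i=4: 50!=110
i=5: 61!=110
i=6: 54!=110
i=7: 69!=110
i=8: 56!=110
i=9: 67!=110

Not found, 10 comps


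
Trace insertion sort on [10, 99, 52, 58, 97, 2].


Initial: [10, 99, 52, 58, 97, 2]
Insert 99: [10, 99, 52, 58, 97, 2]
Insert 52: [10, 52, 99, 58, 97, 2]
Insert 58: [10, 52, 58, 99, 97, 2]
Insert 97: [10, 52, 58, 97, 99, 2]
Insert 2: [2, 10, 52, 58, 97, 99]

Sorted: [2, 10, 52, 58, 97, 99]


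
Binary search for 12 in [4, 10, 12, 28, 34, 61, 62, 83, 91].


Step 1: lo=0, hi=8, mid=4, val=34
Step 2: lo=0, hi=3, mid=1, val=10
Step 3: lo=2, hi=3, mid=2, val=12

Found at index 2


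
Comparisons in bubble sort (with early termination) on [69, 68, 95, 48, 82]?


Algorithm: bubble sort (with early termination)
Input: [69, 68, 95, 48, 82]
Sorted: [48, 68, 69, 82, 95]

10


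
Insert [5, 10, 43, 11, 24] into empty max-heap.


Insert 5: [5]
Insert 10: [10, 5]
Insert 43: [43, 5, 10]
Insert 11: [43, 11, 10, 5]
Insert 24: [43, 24, 10, 5, 11]

Final heap: [43, 24, 10, 5, 11]


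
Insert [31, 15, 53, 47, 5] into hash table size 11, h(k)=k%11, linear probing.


Insert 31: h=9 -> slot 9
Insert 15: h=4 -> slot 4
Insert 53: h=9, 1 probes -> slot 10
Insert 47: h=3 -> slot 3
Insert 5: h=5 -> slot 5

Table: [None, None, None, 47, 15, 5, None, None, None, 31, 53]


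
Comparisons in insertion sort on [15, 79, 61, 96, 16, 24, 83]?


Algorithm: insertion sort
Input: [15, 79, 61, 96, 16, 24, 83]
Sorted: [15, 16, 24, 61, 79, 83, 96]

14


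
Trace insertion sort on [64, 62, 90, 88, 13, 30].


Initial: [64, 62, 90, 88, 13, 30]
Insert 62: [62, 64, 90, 88, 13, 30]
Insert 90: [62, 64, 90, 88, 13, 30]
Insert 88: [62, 64, 88, 90, 13, 30]
Insert 13: [13, 62, 64, 88, 90, 30]
Insert 30: [13, 30, 62, 64, 88, 90]

Sorted: [13, 30, 62, 64, 88, 90]


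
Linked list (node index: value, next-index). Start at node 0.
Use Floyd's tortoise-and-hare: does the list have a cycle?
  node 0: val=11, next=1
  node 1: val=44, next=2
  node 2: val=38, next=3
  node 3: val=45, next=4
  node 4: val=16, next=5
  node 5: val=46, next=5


Floyd's tortoise (slow, +1) and hare (fast, +2):
  init: slow=0, fast=0
  step 1: slow=1, fast=2
  step 2: slow=2, fast=4
  step 3: slow=3, fast=5
  step 4: slow=4, fast=5
  step 5: slow=5, fast=5
  slow == fast at node 5: cycle detected

Cycle: yes


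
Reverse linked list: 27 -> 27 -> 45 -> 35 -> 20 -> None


Step 1: curr=27, set curr.next=prev(None) | reversed so far: 27
Step 2: curr=27, set curr.next=prev(27) | reversed so far: 27 -> 27
Step 3: curr=45, set curr.next=prev(27) | reversed so far: 45 -> 27 -> 27
Step 4: curr=35, set curr.next=prev(45) | reversed so far: 35 -> 45 -> 27 -> 27
Step 5: curr=20, set curr.next=prev(35) | reversed so far: 20 -> 35 -> 45 -> 27 -> 27

20 -> 35 -> 45 -> 27 -> 27 -> None


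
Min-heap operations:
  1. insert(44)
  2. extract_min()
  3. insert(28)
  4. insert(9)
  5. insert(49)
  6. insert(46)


insert(44) -> [44]
extract_min()->44, []
insert(28) -> [28]
insert(9) -> [9, 28]
insert(49) -> [9, 28, 49]
insert(46) -> [9, 28, 49, 46]

Final heap: [9, 28, 49, 46]


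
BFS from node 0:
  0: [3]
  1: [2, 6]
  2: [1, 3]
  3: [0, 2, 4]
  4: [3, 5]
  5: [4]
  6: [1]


Visit 0, enqueue [3]
Visit 3, enqueue [2, 4]
Visit 2, enqueue [1]
Visit 4, enqueue [5]
Visit 1, enqueue [6]
Visit 5, enqueue []
Visit 6, enqueue []

BFS order: [0, 3, 2, 4, 1, 5, 6]


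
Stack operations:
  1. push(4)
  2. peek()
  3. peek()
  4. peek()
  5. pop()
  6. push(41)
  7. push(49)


push(4) -> [4]
peek()->4
peek()->4
peek()->4
pop()->4, []
push(41) -> [41]
push(49) -> [41, 49]

Final stack: [41, 49]


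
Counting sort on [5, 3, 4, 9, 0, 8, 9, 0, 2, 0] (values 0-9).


Input: [5, 3, 4, 9, 0, 8, 9, 0, 2, 0]
Counts: [3, 0, 1, 1, 1, 1, 0, 0, 1, 2]

Sorted: [0, 0, 0, 2, 3, 4, 5, 8, 9, 9]


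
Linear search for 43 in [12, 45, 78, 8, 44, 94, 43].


i=0: 12!=43
i=1: 45!=43
i=2: 78!=43
i=3: 8!=43
i=4: 44!=43
i=5: 94!=43
i=6: 43==43 found!

Found at 6, 7 comps


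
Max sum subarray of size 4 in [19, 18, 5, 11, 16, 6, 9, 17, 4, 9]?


[0:4]: 53
[1:5]: 50
[2:6]: 38
[3:7]: 42
[4:8]: 48
[5:9]: 36
[6:10]: 39

Max: 53 at [0:4]


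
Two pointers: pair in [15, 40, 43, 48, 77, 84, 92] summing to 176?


lo=0(15)+hi=6(92)=107
lo=1(40)+hi=6(92)=132
lo=2(43)+hi=6(92)=135
lo=3(48)+hi=6(92)=140
lo=4(77)+hi=6(92)=169
lo=5(84)+hi=6(92)=176

Yes: 84+92=176


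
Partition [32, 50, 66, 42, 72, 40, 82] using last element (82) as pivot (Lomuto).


Pivot: 82
  32 <= 82: advance i (no swap)
  50 <= 82: advance i (no swap)
  66 <= 82: advance i (no swap)
  42 <= 82: advance i (no swap)
  72 <= 82: advance i (no swap)
  40 <= 82: advance i (no swap)
Place pivot at 6: [32, 50, 66, 42, 72, 40, 82]

Partitioned: [32, 50, 66, 42, 72, 40, 82]


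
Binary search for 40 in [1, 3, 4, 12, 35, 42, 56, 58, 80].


Step 1: lo=0, hi=8, mid=4, val=35
Step 2: lo=5, hi=8, mid=6, val=56
Step 3: lo=5, hi=5, mid=5, val=42

Not found


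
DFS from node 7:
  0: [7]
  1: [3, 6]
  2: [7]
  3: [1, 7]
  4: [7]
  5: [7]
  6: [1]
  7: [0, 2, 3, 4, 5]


Visit 7, push [5, 4, 3, 2, 0]
Visit 0, push []
Visit 2, push []
Visit 3, push [1]
Visit 1, push [6]
Visit 6, push []
Visit 4, push []
Visit 5, push []

DFS order: [7, 0, 2, 3, 1, 6, 4, 5]


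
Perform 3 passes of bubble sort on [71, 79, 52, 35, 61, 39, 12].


Initial: [71, 79, 52, 35, 61, 39, 12]
Pass 1: [71, 52, 35, 61, 39, 12, 79] (5 swaps)
Pass 2: [52, 35, 61, 39, 12, 71, 79] (5 swaps)
Pass 3: [35, 52, 39, 12, 61, 71, 79] (3 swaps)

After 3 passes: [35, 52, 39, 12, 61, 71, 79]


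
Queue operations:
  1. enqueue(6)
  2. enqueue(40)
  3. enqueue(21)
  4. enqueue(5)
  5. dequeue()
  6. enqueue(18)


enqueue(6) -> [6]
enqueue(40) -> [6, 40]
enqueue(21) -> [6, 40, 21]
enqueue(5) -> [6, 40, 21, 5]
dequeue()->6, [40, 21, 5]
enqueue(18) -> [40, 21, 5, 18]

Final queue: [40, 21, 5, 18]


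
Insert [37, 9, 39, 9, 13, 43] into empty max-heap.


Insert 37: [37]
Insert 9: [37, 9]
Insert 39: [39, 9, 37]
Insert 9: [39, 9, 37, 9]
Insert 13: [39, 13, 37, 9, 9]
Insert 43: [43, 13, 39, 9, 9, 37]

Final heap: [43, 13, 39, 9, 9, 37]


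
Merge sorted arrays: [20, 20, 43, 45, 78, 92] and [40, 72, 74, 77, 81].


Take 20 from A
Take 20 from A
Take 40 from B
Take 43 from A
Take 45 from A
Take 72 from B
Take 74 from B
Take 77 from B
Take 78 from A
Take 81 from B

Merged: [20, 20, 40, 43, 45, 72, 74, 77, 78, 81, 92]


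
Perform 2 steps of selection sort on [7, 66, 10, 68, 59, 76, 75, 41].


Initial: [7, 66, 10, 68, 59, 76, 75, 41]
Step 1: min=7 at 0
  Swap: [7, 66, 10, 68, 59, 76, 75, 41]
Step 2: min=10 at 2
  Swap: [7, 10, 66, 68, 59, 76, 75, 41]

After 2 steps: [7, 10, 66, 68, 59, 76, 75, 41]


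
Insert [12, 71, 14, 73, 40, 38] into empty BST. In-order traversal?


Insert 12: root
Insert 71: R from 12
Insert 14: R from 12 -> L from 71
Insert 73: R from 12 -> R from 71
Insert 40: R from 12 -> L from 71 -> R from 14
Insert 38: R from 12 -> L from 71 -> R from 14 -> L from 40

In-order: [12, 14, 38, 40, 71, 73]


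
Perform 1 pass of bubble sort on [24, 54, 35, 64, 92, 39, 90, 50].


Initial: [24, 54, 35, 64, 92, 39, 90, 50]
Pass 1: [24, 35, 54, 64, 39, 90, 50, 92] (4 swaps)

After 1 pass: [24, 35, 54, 64, 39, 90, 50, 92]


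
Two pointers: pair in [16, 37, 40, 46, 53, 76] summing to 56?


lo=0(16)+hi=5(76)=92
lo=0(16)+hi=4(53)=69
lo=0(16)+hi=3(46)=62
lo=0(16)+hi=2(40)=56

Yes: 16+40=56


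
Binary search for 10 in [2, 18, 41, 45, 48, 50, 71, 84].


Step 1: lo=0, hi=7, mid=3, val=45
Step 2: lo=0, hi=2, mid=1, val=18
Step 3: lo=0, hi=0, mid=0, val=2

Not found


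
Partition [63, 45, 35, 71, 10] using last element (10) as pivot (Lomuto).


Pivot: 10
Place pivot at 0: [10, 45, 35, 71, 63]

Partitioned: [10, 45, 35, 71, 63]


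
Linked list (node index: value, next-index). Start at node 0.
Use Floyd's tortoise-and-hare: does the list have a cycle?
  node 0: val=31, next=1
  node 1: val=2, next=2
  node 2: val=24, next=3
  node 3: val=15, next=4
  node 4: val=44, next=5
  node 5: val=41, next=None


Floyd's tortoise (slow, +1) and hare (fast, +2):
  init: slow=0, fast=0
  step 1: slow=1, fast=2
  step 2: slow=2, fast=4
  step 3: fast 4->5->None, no cycle

Cycle: no


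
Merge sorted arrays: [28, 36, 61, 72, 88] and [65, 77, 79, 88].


Take 28 from A
Take 36 from A
Take 61 from A
Take 65 from B
Take 72 from A
Take 77 from B
Take 79 from B
Take 88 from A

Merged: [28, 36, 61, 65, 72, 77, 79, 88, 88]


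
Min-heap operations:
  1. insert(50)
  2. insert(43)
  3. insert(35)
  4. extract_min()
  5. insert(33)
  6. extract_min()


insert(50) -> [50]
insert(43) -> [43, 50]
insert(35) -> [35, 50, 43]
extract_min()->35, [43, 50]
insert(33) -> [33, 50, 43]
extract_min()->33, [43, 50]

Final heap: [43, 50]


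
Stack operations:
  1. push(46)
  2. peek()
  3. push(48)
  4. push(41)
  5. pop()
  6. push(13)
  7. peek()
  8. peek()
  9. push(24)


push(46) -> [46]
peek()->46
push(48) -> [46, 48]
push(41) -> [46, 48, 41]
pop()->41, [46, 48]
push(13) -> [46, 48, 13]
peek()->13
peek()->13
push(24) -> [46, 48, 13, 24]

Final stack: [46, 48, 13, 24]


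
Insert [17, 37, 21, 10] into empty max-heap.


Insert 17: [17]
Insert 37: [37, 17]
Insert 21: [37, 17, 21]
Insert 10: [37, 17, 21, 10]

Final heap: [37, 17, 21, 10]


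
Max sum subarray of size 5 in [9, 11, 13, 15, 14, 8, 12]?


[0:5]: 62
[1:6]: 61
[2:7]: 62

Max: 62 at [0:5]


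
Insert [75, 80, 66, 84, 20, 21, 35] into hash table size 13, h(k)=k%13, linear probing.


Insert 75: h=10 -> slot 10
Insert 80: h=2 -> slot 2
Insert 66: h=1 -> slot 1
Insert 84: h=6 -> slot 6
Insert 20: h=7 -> slot 7
Insert 21: h=8 -> slot 8
Insert 35: h=9 -> slot 9

Table: [None, 66, 80, None, None, None, 84, 20, 21, 35, 75, None, None]


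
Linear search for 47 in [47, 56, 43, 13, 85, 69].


i=0: 47==47 found!

Found at 0, 1 comps


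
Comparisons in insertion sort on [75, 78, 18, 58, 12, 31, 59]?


Algorithm: insertion sort
Input: [75, 78, 18, 58, 12, 31, 59]
Sorted: [12, 18, 31, 58, 59, 75, 78]

17


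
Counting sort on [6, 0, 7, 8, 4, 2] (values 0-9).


Input: [6, 0, 7, 8, 4, 2]
Counts: [1, 0, 1, 0, 1, 0, 1, 1, 1, 0]

Sorted: [0, 2, 4, 6, 7, 8]


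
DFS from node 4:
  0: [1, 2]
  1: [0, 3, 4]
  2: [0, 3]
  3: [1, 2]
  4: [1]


Visit 4, push [1]
Visit 1, push [3, 0]
Visit 0, push [2]
Visit 2, push [3]
Visit 3, push []

DFS order: [4, 1, 0, 2, 3]


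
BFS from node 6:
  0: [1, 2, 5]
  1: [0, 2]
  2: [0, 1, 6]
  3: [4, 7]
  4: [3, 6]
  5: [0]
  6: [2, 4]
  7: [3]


Visit 6, enqueue [2, 4]
Visit 2, enqueue [0, 1]
Visit 4, enqueue [3]
Visit 0, enqueue [5]
Visit 1, enqueue []
Visit 3, enqueue [7]
Visit 5, enqueue []
Visit 7, enqueue []

BFS order: [6, 2, 4, 0, 1, 3, 5, 7]


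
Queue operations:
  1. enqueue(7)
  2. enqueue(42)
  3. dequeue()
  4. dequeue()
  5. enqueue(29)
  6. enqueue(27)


enqueue(7) -> [7]
enqueue(42) -> [7, 42]
dequeue()->7, [42]
dequeue()->42, []
enqueue(29) -> [29]
enqueue(27) -> [29, 27]

Final queue: [29, 27]


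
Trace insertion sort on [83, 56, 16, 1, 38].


Initial: [83, 56, 16, 1, 38]
Insert 56: [56, 83, 16, 1, 38]
Insert 16: [16, 56, 83, 1, 38]
Insert 1: [1, 16, 56, 83, 38]
Insert 38: [1, 16, 38, 56, 83]

Sorted: [1, 16, 38, 56, 83]


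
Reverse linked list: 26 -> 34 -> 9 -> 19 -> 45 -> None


Step 1: curr=26, set curr.next=prev(None) | reversed so far: 26
Step 2: curr=34, set curr.next=prev(26) | reversed so far: 34 -> 26
Step 3: curr=9, set curr.next=prev(34) | reversed so far: 9 -> 34 -> 26
Step 4: curr=19, set curr.next=prev(9) | reversed so far: 19 -> 9 -> 34 -> 26
Step 5: curr=45, set curr.next=prev(19) | reversed so far: 45 -> 19 -> 9 -> 34 -> 26

45 -> 19 -> 9 -> 34 -> 26 -> None


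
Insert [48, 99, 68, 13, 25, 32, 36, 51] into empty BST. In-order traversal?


Insert 48: root
Insert 99: R from 48
Insert 68: R from 48 -> L from 99
Insert 13: L from 48
Insert 25: L from 48 -> R from 13
Insert 32: L from 48 -> R from 13 -> R from 25
Insert 36: L from 48 -> R from 13 -> R from 25 -> R from 32
Insert 51: R from 48 -> L from 99 -> L from 68

In-order: [13, 25, 32, 36, 48, 51, 68, 99]


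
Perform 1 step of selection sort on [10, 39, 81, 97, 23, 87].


Initial: [10, 39, 81, 97, 23, 87]
Step 1: min=10 at 0
  Swap: [10, 39, 81, 97, 23, 87]

After 1 step: [10, 39, 81, 97, 23, 87]


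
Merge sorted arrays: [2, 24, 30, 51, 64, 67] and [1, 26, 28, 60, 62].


Take 1 from B
Take 2 from A
Take 24 from A
Take 26 from B
Take 28 from B
Take 30 from A
Take 51 from A
Take 60 from B
Take 62 from B

Merged: [1, 2, 24, 26, 28, 30, 51, 60, 62, 64, 67]


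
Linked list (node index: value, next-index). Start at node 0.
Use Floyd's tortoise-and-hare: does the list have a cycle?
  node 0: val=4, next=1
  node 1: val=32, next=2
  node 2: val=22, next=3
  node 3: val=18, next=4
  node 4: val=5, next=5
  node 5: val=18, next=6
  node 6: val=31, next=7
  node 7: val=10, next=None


Floyd's tortoise (slow, +1) and hare (fast, +2):
  init: slow=0, fast=0
  step 1: slow=1, fast=2
  step 2: slow=2, fast=4
  step 3: slow=3, fast=6
  step 4: fast 6->7->None, no cycle

Cycle: no


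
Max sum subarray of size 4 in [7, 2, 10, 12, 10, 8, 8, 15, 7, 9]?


[0:4]: 31
[1:5]: 34
[2:6]: 40
[3:7]: 38
[4:8]: 41
[5:9]: 38
[6:10]: 39

Max: 41 at [4:8]


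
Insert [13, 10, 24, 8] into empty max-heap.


Insert 13: [13]
Insert 10: [13, 10]
Insert 24: [24, 10, 13]
Insert 8: [24, 10, 13, 8]

Final heap: [24, 10, 13, 8]


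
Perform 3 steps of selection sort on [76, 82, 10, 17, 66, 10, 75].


Initial: [76, 82, 10, 17, 66, 10, 75]
Step 1: min=10 at 2
  Swap: [10, 82, 76, 17, 66, 10, 75]
Step 2: min=10 at 5
  Swap: [10, 10, 76, 17, 66, 82, 75]
Step 3: min=17 at 3
  Swap: [10, 10, 17, 76, 66, 82, 75]

After 3 steps: [10, 10, 17, 76, 66, 82, 75]


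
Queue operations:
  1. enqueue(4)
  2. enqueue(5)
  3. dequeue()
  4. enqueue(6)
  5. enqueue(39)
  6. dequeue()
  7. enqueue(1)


enqueue(4) -> [4]
enqueue(5) -> [4, 5]
dequeue()->4, [5]
enqueue(6) -> [5, 6]
enqueue(39) -> [5, 6, 39]
dequeue()->5, [6, 39]
enqueue(1) -> [6, 39, 1]

Final queue: [6, 39, 1]


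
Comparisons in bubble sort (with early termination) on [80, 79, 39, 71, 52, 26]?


Algorithm: bubble sort (with early termination)
Input: [80, 79, 39, 71, 52, 26]
Sorted: [26, 39, 52, 71, 79, 80]

15


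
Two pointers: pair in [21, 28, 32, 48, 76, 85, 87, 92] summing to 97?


lo=0(21)+hi=7(92)=113
lo=0(21)+hi=6(87)=108
lo=0(21)+hi=5(85)=106
lo=0(21)+hi=4(76)=97

Yes: 21+76=97


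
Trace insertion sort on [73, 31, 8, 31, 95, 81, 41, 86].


Initial: [73, 31, 8, 31, 95, 81, 41, 86]
Insert 31: [31, 73, 8, 31, 95, 81, 41, 86]
Insert 8: [8, 31, 73, 31, 95, 81, 41, 86]
Insert 31: [8, 31, 31, 73, 95, 81, 41, 86]
Insert 95: [8, 31, 31, 73, 95, 81, 41, 86]
Insert 81: [8, 31, 31, 73, 81, 95, 41, 86]
Insert 41: [8, 31, 31, 41, 73, 81, 95, 86]
Insert 86: [8, 31, 31, 41, 73, 81, 86, 95]

Sorted: [8, 31, 31, 41, 73, 81, 86, 95]


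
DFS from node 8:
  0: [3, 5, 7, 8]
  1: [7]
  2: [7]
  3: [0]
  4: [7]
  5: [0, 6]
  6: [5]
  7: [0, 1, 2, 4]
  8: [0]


Visit 8, push [0]
Visit 0, push [7, 5, 3]
Visit 3, push []
Visit 5, push [6]
Visit 6, push []
Visit 7, push [4, 2, 1]
Visit 1, push []
Visit 2, push []
Visit 4, push []

DFS order: [8, 0, 3, 5, 6, 7, 1, 2, 4]


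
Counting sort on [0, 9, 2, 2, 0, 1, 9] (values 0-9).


Input: [0, 9, 2, 2, 0, 1, 9]
Counts: [2, 1, 2, 0, 0, 0, 0, 0, 0, 2]

Sorted: [0, 0, 1, 2, 2, 9, 9]


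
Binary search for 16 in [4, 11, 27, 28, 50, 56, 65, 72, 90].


Step 1: lo=0, hi=8, mid=4, val=50
Step 2: lo=0, hi=3, mid=1, val=11
Step 3: lo=2, hi=3, mid=2, val=27

Not found


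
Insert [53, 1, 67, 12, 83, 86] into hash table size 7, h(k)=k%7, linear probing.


Insert 53: h=4 -> slot 4
Insert 1: h=1 -> slot 1
Insert 67: h=4, 1 probes -> slot 5
Insert 12: h=5, 1 probes -> slot 6
Insert 83: h=6, 1 probes -> slot 0
Insert 86: h=2 -> slot 2

Table: [83, 1, 86, None, 53, 67, 12]


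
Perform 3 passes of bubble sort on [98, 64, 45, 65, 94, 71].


Initial: [98, 64, 45, 65, 94, 71]
Pass 1: [64, 45, 65, 94, 71, 98] (5 swaps)
Pass 2: [45, 64, 65, 71, 94, 98] (2 swaps)
Pass 3: [45, 64, 65, 71, 94, 98] (0 swaps)

After 3 passes: [45, 64, 65, 71, 94, 98]


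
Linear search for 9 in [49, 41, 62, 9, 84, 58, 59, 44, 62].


i=0: 49!=9
i=1: 41!=9
i=2: 62!=9
i=3: 9==9 found!

Found at 3, 4 comps


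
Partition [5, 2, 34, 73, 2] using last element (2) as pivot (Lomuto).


Pivot: 2
  2 <= 2: swap -> [2, 5, 34, 73, 2]
Place pivot at 1: [2, 2, 34, 73, 5]

Partitioned: [2, 2, 34, 73, 5]


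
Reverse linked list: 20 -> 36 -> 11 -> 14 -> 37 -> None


Step 1: curr=20, set curr.next=prev(None) | reversed so far: 20
Step 2: curr=36, set curr.next=prev(20) | reversed so far: 36 -> 20
Step 3: curr=11, set curr.next=prev(36) | reversed so far: 11 -> 36 -> 20
Step 4: curr=14, set curr.next=prev(11) | reversed so far: 14 -> 11 -> 36 -> 20
Step 5: curr=37, set curr.next=prev(14) | reversed so far: 37 -> 14 -> 11 -> 36 -> 20

37 -> 14 -> 11 -> 36 -> 20 -> None


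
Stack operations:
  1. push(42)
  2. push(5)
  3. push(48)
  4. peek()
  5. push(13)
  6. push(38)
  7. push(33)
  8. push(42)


push(42) -> [42]
push(5) -> [42, 5]
push(48) -> [42, 5, 48]
peek()->48
push(13) -> [42, 5, 48, 13]
push(38) -> [42, 5, 48, 13, 38]
push(33) -> [42, 5, 48, 13, 38, 33]
push(42) -> [42, 5, 48, 13, 38, 33, 42]

Final stack: [42, 5, 48, 13, 38, 33, 42]


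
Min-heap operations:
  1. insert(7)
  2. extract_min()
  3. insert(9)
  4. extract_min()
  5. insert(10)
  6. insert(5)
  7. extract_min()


insert(7) -> [7]
extract_min()->7, []
insert(9) -> [9]
extract_min()->9, []
insert(10) -> [10]
insert(5) -> [5, 10]
extract_min()->5, [10]

Final heap: [10]


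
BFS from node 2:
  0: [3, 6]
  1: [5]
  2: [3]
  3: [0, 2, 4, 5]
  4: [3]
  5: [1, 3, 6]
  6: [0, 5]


Visit 2, enqueue [3]
Visit 3, enqueue [0, 4, 5]
Visit 0, enqueue [6]
Visit 4, enqueue []
Visit 5, enqueue [1]
Visit 6, enqueue []
Visit 1, enqueue []

BFS order: [2, 3, 0, 4, 5, 6, 1]


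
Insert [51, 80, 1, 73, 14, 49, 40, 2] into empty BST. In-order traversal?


Insert 51: root
Insert 80: R from 51
Insert 1: L from 51
Insert 73: R from 51 -> L from 80
Insert 14: L from 51 -> R from 1
Insert 49: L from 51 -> R from 1 -> R from 14
Insert 40: L from 51 -> R from 1 -> R from 14 -> L from 49
Insert 2: L from 51 -> R from 1 -> L from 14

In-order: [1, 2, 14, 40, 49, 51, 73, 80]


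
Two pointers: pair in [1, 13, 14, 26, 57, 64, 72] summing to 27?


lo=0(1)+hi=6(72)=73
lo=0(1)+hi=5(64)=65
lo=0(1)+hi=4(57)=58
lo=0(1)+hi=3(26)=27

Yes: 1+26=27


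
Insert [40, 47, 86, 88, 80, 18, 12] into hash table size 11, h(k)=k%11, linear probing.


Insert 40: h=7 -> slot 7
Insert 47: h=3 -> slot 3
Insert 86: h=9 -> slot 9
Insert 88: h=0 -> slot 0
Insert 80: h=3, 1 probes -> slot 4
Insert 18: h=7, 1 probes -> slot 8
Insert 12: h=1 -> slot 1

Table: [88, 12, None, 47, 80, None, None, 40, 18, 86, None]


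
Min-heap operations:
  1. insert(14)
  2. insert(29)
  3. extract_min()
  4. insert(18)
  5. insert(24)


insert(14) -> [14]
insert(29) -> [14, 29]
extract_min()->14, [29]
insert(18) -> [18, 29]
insert(24) -> [18, 29, 24]

Final heap: [18, 29, 24]


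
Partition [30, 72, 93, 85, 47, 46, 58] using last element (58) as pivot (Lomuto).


Pivot: 58
  30 <= 58: advance i (no swap)
  47 <= 58: swap -> [30, 47, 93, 85, 72, 46, 58]
  46 <= 58: swap -> [30, 47, 46, 85, 72, 93, 58]
Place pivot at 3: [30, 47, 46, 58, 72, 93, 85]

Partitioned: [30, 47, 46, 58, 72, 93, 85]


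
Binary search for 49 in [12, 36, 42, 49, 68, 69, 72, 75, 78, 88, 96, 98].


Step 1: lo=0, hi=11, mid=5, val=69
Step 2: lo=0, hi=4, mid=2, val=42
Step 3: lo=3, hi=4, mid=3, val=49

Found at index 3


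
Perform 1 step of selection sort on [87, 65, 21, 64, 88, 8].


Initial: [87, 65, 21, 64, 88, 8]
Step 1: min=8 at 5
  Swap: [8, 65, 21, 64, 88, 87]

After 1 step: [8, 65, 21, 64, 88, 87]


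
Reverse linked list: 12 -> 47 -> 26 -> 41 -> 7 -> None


Step 1: curr=12, set curr.next=prev(None) | reversed so far: 12
Step 2: curr=47, set curr.next=prev(12) | reversed so far: 47 -> 12
Step 3: curr=26, set curr.next=prev(47) | reversed so far: 26 -> 47 -> 12
Step 4: curr=41, set curr.next=prev(26) | reversed so far: 41 -> 26 -> 47 -> 12
Step 5: curr=7, set curr.next=prev(41) | reversed so far: 7 -> 41 -> 26 -> 47 -> 12

7 -> 41 -> 26 -> 47 -> 12 -> None


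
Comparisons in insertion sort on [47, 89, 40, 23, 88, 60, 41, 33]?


Algorithm: insertion sort
Input: [47, 89, 40, 23, 88, 60, 41, 33]
Sorted: [23, 33, 40, 41, 47, 60, 88, 89]

23


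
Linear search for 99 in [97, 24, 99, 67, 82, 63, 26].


i=0: 97!=99
i=1: 24!=99
i=2: 99==99 found!

Found at 2, 3 comps


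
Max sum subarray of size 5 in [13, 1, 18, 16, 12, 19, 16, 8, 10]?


[0:5]: 60
[1:6]: 66
[2:7]: 81
[3:8]: 71
[4:9]: 65

Max: 81 at [2:7]


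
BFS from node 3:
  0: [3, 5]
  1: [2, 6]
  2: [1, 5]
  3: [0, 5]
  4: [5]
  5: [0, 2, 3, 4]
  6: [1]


Visit 3, enqueue [0, 5]
Visit 0, enqueue []
Visit 5, enqueue [2, 4]
Visit 2, enqueue [1]
Visit 4, enqueue []
Visit 1, enqueue [6]
Visit 6, enqueue []

BFS order: [3, 0, 5, 2, 4, 1, 6]
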